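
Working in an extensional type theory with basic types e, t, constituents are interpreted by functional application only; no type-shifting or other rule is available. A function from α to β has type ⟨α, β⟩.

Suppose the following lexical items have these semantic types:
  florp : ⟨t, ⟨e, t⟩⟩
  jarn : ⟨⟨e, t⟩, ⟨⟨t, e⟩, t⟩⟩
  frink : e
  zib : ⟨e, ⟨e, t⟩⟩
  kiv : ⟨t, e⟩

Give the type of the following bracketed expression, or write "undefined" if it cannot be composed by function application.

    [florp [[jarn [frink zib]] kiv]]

[frink zib]: functor zib : ⟨e, ⟨e, t⟩⟩, argument frink : e; result ⟨e, t⟩.
[jarn [frink zib]]: functor jarn : ⟨⟨e, t⟩, ⟨⟨t, e⟩, t⟩⟩, argument [frink zib] : ⟨e, t⟩; result ⟨⟨t, e⟩, t⟩.
[[jarn [frink zib]] kiv]: functor [jarn [frink zib]] : ⟨⟨t, e⟩, t⟩, argument kiv : ⟨t, e⟩; result t.
[florp [[jarn [frink zib]] kiv]]: functor florp : ⟨t, ⟨e, t⟩⟩, argument [[jarn [frink zib]] kiv] : t; result ⟨e, t⟩.

⟨e, t⟩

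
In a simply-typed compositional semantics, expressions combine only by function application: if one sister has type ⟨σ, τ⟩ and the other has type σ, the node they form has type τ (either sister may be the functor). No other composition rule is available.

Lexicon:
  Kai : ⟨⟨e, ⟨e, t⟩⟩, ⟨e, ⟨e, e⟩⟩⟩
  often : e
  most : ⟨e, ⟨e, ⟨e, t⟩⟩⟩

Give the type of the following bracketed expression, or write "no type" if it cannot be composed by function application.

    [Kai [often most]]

⟨e, ⟨e, e⟩⟩

[often most]: functor most : ⟨e, ⟨e, ⟨e, t⟩⟩⟩, argument often : e; result ⟨e, ⟨e, t⟩⟩.
[Kai [often most]]: functor Kai : ⟨⟨e, ⟨e, t⟩⟩, ⟨e, ⟨e, e⟩⟩⟩, argument [often most] : ⟨e, ⟨e, t⟩⟩; result ⟨e, ⟨e, e⟩⟩.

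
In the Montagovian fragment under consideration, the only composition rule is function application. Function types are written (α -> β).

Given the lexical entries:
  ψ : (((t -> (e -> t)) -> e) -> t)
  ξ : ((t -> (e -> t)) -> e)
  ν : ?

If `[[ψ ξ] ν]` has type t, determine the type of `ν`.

(t -> t)

For [[ψ ξ] ν] to have type t with [ψ ξ] of type t, ν must be the function: ν : (t -> t).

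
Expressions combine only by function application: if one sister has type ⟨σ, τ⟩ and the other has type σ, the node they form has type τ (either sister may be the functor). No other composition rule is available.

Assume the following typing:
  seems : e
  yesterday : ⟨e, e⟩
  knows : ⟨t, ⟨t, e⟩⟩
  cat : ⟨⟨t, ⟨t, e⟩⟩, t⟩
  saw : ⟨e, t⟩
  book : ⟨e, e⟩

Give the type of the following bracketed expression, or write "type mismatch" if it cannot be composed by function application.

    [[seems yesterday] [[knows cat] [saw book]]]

[seems yesterday]: ⟨e, e⟩ applied to e yields e.
[knows cat]: ⟨⟨t, ⟨t, e⟩⟩, t⟩ applied to ⟨t, ⟨t, e⟩⟩ yields t.
[saw book]: ⟨e, t⟩ and ⟨e, e⟩ cannot combine by function application — type clash.

type mismatch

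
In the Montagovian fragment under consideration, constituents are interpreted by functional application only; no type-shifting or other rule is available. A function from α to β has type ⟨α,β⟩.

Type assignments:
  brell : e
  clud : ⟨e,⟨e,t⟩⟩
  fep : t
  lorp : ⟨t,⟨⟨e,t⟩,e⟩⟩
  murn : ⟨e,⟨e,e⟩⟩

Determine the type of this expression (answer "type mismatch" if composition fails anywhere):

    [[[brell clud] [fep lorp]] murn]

⟨e,e⟩

At [brell clud], clud : ⟨e,⟨e,t⟩⟩ takes brell : e, giving ⟨e,t⟩.
At [fep lorp], lorp : ⟨t,⟨⟨e,t⟩,e⟩⟩ takes fep : t, giving ⟨⟨e,t⟩,e⟩.
At [[brell clud] [fep lorp]], [fep lorp] : ⟨⟨e,t⟩,e⟩ takes [brell clud] : ⟨e,t⟩, giving e.
At [[[brell clud] [fep lorp]] murn], murn : ⟨e,⟨e,e⟩⟩ takes [[brell clud] [fep lorp]] : e, giving ⟨e,e⟩.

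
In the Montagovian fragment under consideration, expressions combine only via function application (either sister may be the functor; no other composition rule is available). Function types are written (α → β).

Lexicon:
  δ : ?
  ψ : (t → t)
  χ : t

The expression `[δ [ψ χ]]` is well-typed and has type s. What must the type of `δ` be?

[δ [ψ χ]] must have type s. The sister [ψ χ] has type t; that is not a function onto s, so δ must be the functor, of type (t → s).

(t → s)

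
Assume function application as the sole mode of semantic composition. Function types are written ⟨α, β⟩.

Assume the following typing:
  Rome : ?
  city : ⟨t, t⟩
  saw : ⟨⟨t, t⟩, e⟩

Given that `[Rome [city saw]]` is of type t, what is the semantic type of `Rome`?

⟨e, t⟩

[Rome [city saw]] must have type t. The sister [city saw] has type e; that is not a function onto t, so Rome must be the functor, of type ⟨e, t⟩.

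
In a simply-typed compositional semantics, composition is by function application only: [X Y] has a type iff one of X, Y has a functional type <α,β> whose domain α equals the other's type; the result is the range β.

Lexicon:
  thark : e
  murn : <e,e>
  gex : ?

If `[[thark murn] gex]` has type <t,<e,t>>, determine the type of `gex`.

<e,<t,<e,t>>>

For [[thark murn] gex] to have type <t,<e,t>> with [thark murn] of type e, gex must be the function: gex : <e,<t,<e,t>>>.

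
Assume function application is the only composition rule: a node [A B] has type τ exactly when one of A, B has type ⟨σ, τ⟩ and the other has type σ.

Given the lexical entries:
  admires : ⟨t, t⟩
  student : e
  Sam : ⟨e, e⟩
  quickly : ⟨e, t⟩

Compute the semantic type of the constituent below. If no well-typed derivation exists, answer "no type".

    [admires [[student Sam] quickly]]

t

[student Sam]: ⟨e, e⟩ applied to e yields e.
[[student Sam] quickly]: ⟨e, t⟩ applied to e yields t.
[admires [[student Sam] quickly]]: ⟨t, t⟩ applied to t yields t.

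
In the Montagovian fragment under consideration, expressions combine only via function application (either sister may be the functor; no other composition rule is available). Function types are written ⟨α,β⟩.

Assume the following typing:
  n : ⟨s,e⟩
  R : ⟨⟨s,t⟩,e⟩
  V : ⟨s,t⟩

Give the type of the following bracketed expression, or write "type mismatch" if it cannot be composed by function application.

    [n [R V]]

type mismatch

[R V]: R is ⟨⟨s,t⟩,e⟩, V is ⟨s,t⟩; result e.
At [n [R V]]: neither ⟨s,e⟩ nor e can take the other as argument; the node is ill-typed.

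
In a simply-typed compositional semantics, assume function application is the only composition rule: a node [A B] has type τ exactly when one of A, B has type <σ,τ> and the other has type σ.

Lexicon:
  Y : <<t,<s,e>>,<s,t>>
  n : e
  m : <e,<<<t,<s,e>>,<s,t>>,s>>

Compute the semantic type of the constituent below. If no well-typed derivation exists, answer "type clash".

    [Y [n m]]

[n m]: <e,<<<t,<s,e>>,<s,t>>,s>> applied to e yields <<<t,<s,e>>,<s,t>>,s>.
[Y [n m]]: <<<t,<s,e>>,<s,t>>,s> applied to <<t,<s,e>>,<s,t>> yields s.

s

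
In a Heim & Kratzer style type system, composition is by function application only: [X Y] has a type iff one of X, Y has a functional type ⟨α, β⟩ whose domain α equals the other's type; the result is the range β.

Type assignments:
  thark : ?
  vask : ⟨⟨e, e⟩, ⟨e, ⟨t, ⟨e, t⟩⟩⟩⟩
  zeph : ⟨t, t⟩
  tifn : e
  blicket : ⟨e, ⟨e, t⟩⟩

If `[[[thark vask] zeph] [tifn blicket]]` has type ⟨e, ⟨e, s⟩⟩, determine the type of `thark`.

⟨⟨⟨e, e⟩, ⟨e, ⟨t, ⟨e, t⟩⟩⟩⟩, ⟨⟨t, t⟩, ⟨⟨e, t⟩, ⟨e, ⟨e, s⟩⟩⟩⟩⟩

At [[[thark vask] zeph] [tifn blicket]] (required: ⟨e, ⟨e, s⟩⟩): [tifn blicket] is ⟨e, t⟩, which is not a function with range ⟨e, ⟨e, s⟩⟩; hence [[thark vask] zeph] is the functor — type ⟨⟨e, t⟩, ⟨e, ⟨e, s⟩⟩⟩.
At [[thark vask] zeph] (required: ⟨⟨e, t⟩, ⟨e, ⟨e, s⟩⟩⟩): zeph is ⟨t, t⟩, which is not a function with range ⟨⟨e, t⟩, ⟨e, ⟨e, s⟩⟩⟩; hence [thark vask] is the functor — type ⟨⟨t, t⟩, ⟨⟨e, t⟩, ⟨e, ⟨e, s⟩⟩⟩⟩.
At [thark vask] (required: ⟨⟨t, t⟩, ⟨⟨e, t⟩, ⟨e, ⟨e, s⟩⟩⟩⟩): vask is ⟨⟨e, e⟩, ⟨e, ⟨t, ⟨e, t⟩⟩⟩⟩, which is not a function with range ⟨⟨t, t⟩, ⟨⟨e, t⟩, ⟨e, ⟨e, s⟩⟩⟩⟩; hence thark is the functor — type ⟨⟨⟨e, e⟩, ⟨e, ⟨t, ⟨e, t⟩⟩⟩⟩, ⟨⟨t, t⟩, ⟨⟨e, t⟩, ⟨e, ⟨e, s⟩⟩⟩⟩⟩.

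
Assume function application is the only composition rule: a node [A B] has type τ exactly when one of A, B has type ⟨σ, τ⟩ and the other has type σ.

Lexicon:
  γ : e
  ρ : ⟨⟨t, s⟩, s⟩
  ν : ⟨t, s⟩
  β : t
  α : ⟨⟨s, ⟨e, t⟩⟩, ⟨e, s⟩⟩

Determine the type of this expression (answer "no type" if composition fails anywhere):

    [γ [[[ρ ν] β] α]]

[ρ ν] — ρ of type ⟨⟨t, s⟩, s⟩ combines with ν of type ⟨t, s⟩: type s.
At [[ρ ν] β]: neither s nor t can take the other as argument; the node is ill-typed.

no type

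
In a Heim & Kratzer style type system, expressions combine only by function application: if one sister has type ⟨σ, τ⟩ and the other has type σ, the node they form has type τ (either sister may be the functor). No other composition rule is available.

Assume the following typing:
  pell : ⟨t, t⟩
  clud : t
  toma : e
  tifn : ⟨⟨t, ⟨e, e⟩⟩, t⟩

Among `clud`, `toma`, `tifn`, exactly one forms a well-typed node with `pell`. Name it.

clud — combines: pell : ⟨t, t⟩ takes clud : t as argument, giving t.
toma : e — pell needs t; toma needs nothing (atomic); neither fits.
tifn : ⟨⟨t, ⟨e, e⟩⟩, t⟩ — pell needs t; tifn needs ⟨t, ⟨e, e⟩⟩; neither fits.

clud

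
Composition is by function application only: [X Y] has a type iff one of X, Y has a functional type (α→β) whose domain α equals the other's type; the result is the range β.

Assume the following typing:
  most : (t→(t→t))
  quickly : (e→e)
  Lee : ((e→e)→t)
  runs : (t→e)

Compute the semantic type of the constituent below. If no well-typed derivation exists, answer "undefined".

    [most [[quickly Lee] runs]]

[quickly Lee] — Lee of type ((e→e)→t) combines with quickly of type (e→e): type t.
[[quickly Lee] runs] — runs of type (t→e) combines with [quickly Lee] of type t: type e.
[most [[quickly Lee] runs]]: (t→(t→t)) with e — neither is a function whose domain matches the other; composition fails here.

undefined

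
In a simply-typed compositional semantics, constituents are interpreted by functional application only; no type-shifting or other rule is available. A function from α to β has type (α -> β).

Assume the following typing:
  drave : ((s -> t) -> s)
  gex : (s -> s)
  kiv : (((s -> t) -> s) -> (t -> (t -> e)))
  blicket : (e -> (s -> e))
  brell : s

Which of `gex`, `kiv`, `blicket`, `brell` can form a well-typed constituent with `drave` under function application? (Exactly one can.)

kiv

gex : (s -> s) — drave needs (s -> t); gex needs s; neither fits.
kiv — combines: kiv : (((s -> t) -> s) -> (t -> (t -> e))) takes drave : ((s -> t) -> s) as argument, giving (t -> (t -> e)).
blicket : (e -> (s -> e)) — drave needs (s -> t); blicket needs e; neither fits.
brell : s — drave needs (s -> t); brell needs nothing (atomic); neither fits.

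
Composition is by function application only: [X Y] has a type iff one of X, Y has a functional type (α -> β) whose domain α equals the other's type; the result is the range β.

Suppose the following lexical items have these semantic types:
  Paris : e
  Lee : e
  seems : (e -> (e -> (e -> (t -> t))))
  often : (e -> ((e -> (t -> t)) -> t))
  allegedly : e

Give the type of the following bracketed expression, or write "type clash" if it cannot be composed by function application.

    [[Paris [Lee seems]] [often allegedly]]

[Lee seems] — seems of type (e -> (e -> (e -> (t -> t)))) combines with Lee of type e: type (e -> (e -> (t -> t))).
[Paris [Lee seems]] — [Lee seems] of type (e -> (e -> (t -> t))) combines with Paris of type e: type (e -> (t -> t)).
[often allegedly] — often of type (e -> ((e -> (t -> t)) -> t)) combines with allegedly of type e: type ((e -> (t -> t)) -> t).
[[Paris [Lee seems]] [often allegedly]] — [often allegedly] of type ((e -> (t -> t)) -> t) combines with [Paris [Lee seems]] of type (e -> (t -> t)): type t.

t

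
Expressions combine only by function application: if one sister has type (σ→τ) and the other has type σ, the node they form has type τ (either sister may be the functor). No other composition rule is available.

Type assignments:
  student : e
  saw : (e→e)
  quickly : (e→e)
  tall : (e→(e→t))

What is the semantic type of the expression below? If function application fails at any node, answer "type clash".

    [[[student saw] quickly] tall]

[student saw]: functor saw : (e→e), argument student : e; result e.
[[student saw] quickly]: functor quickly : (e→e), argument [student saw] : e; result e.
[[[student saw] quickly] tall]: functor tall : (e→(e→t)), argument [[student saw] quickly] : e; result (e→t).

(e→t)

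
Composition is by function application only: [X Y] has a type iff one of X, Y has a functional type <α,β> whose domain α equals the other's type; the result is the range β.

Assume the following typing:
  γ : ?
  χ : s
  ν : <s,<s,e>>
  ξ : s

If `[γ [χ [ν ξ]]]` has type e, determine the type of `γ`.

For [γ [χ [ν ξ]]] to have type e with [χ [ν ξ]] of type e, γ must be the function: γ : <e,e>.

<e,e>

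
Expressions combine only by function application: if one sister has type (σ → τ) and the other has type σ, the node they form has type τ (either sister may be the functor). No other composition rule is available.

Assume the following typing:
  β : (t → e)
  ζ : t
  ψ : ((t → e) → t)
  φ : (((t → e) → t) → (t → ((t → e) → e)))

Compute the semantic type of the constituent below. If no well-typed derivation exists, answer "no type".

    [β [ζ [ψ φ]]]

e

At [ψ φ], φ : (((t → e) → t) → (t → ((t → e) → e))) takes ψ : ((t → e) → t), giving (t → ((t → e) → e)).
At [ζ [ψ φ]], [ψ φ] : (t → ((t → e) → e)) takes ζ : t, giving ((t → e) → e).
At [β [ζ [ψ φ]]], [ζ [ψ φ]] : ((t → e) → e) takes β : (t → e), giving e.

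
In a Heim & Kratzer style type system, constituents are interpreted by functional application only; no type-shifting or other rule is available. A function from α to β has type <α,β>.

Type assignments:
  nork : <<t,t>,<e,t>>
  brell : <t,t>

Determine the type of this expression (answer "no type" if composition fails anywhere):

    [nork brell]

[nork brell]: nork is <<t,t>,<e,t>>, brell is <t,t>; result <e,t>.

<e,t>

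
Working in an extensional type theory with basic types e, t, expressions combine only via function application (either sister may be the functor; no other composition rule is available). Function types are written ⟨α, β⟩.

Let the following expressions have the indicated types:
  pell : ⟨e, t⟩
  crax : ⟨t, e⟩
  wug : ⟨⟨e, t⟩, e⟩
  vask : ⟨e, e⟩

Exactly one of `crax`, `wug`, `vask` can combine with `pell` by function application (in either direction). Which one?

wug

crax : ⟨t, e⟩ — no; pell wants e, and crax wants t.
wug — combines: wug : ⟨⟨e, t⟩, e⟩ takes pell : ⟨e, t⟩ as argument, giving e.
vask : ⟨e, e⟩ — no; pell wants e, and vask wants e.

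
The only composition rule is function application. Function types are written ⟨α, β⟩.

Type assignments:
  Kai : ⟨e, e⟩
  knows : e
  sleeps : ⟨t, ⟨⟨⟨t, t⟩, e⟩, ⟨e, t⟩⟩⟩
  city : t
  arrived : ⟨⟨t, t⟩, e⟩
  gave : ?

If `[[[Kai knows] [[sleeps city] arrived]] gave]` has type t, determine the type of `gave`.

⟨t, t⟩

[[[Kai knows] [[sleeps city] arrived]] gave] must have type t. The sister [[Kai knows] [[sleeps city] arrived]] has type t; that is not a function onto t, so gave must be the functor, of type ⟨t, t⟩.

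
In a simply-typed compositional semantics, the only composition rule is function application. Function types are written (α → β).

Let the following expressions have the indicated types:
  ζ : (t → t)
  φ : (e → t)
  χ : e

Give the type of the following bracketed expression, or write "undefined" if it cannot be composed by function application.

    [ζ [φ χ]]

[φ χ]: functor φ : (e → t), argument χ : e; result t.
[ζ [φ χ]]: functor ζ : (t → t), argument [φ χ] : t; result t.

t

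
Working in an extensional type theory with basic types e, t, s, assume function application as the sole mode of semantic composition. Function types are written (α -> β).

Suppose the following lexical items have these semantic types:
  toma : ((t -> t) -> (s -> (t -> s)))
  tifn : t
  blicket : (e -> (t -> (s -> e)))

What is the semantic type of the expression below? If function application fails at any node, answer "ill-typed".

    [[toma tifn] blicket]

[toma tifn]: ((t -> t) -> (s -> (t -> s))) with t — neither is a function whose domain matches the other; composition fails here.

ill-typed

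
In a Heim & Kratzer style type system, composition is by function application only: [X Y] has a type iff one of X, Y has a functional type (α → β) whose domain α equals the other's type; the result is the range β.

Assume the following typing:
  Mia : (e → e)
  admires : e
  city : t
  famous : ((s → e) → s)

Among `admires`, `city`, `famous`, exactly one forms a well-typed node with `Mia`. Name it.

admires — combines: Mia : (e → e) takes admires : e as argument, giving e.
city : t — neither side's domain matches the other.
famous : ((s → e) → s) — neither side's domain matches the other.

admires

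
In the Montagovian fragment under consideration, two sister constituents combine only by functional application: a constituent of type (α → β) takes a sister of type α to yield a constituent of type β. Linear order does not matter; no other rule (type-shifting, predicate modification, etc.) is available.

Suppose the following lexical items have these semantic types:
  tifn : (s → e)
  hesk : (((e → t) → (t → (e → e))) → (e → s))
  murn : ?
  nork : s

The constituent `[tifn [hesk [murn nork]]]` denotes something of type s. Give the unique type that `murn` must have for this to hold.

(s → ((((e → t) → (t → (e → e))) → (e → s)) → ((s → e) → s)))

[tifn [hesk [murn nork]]] is required to be s. tifn : (s → e) cannot yield s as functor, so [hesk [murn nork]] : ((s → e) → s).
[hesk [murn nork]] is required to be ((s → e) → s). hesk : (((e → t) → (t → (e → e))) → (e → s)) cannot yield ((s → e) → s) as functor, so [murn nork] : ((((e → t) → (t → (e → e))) → (e → s)) → ((s → e) → s)).
[murn nork] is required to be ((((e → t) → (t → (e → e))) → (e → s)) → ((s → e) → s)). nork : s cannot yield ((((e → t) → (t → (e → e))) → (e → s)) → ((s → e) → s)) as functor, so murn : (s → ((((e → t) → (t → (e → e))) → (e → s)) → ((s → e) → s))).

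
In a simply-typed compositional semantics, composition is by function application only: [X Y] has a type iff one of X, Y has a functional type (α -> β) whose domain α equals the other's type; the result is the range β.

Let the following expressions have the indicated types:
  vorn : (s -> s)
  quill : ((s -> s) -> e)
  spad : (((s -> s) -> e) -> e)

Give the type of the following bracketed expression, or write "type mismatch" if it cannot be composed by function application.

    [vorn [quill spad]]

type mismatch

[quill spad] — spad of type (((s -> s) -> e) -> e) combines with quill of type ((s -> s) -> e): type e.
[vorn [quill spad]]: (s -> s) and e cannot combine by function application — type clash.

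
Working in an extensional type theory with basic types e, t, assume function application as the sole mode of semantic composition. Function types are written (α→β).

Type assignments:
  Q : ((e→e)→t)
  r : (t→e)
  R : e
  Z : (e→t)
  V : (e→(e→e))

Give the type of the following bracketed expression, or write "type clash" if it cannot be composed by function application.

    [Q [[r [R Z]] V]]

At [R Z], Z : (e→t) takes R : e, giving t.
At [r [R Z]], r : (t→e) takes [R Z] : t, giving e.
At [[r [R Z]] V], V : (e→(e→e)) takes [r [R Z]] : e, giving (e→e).
At [Q [[r [R Z]] V]], Q : ((e→e)→t) takes [[r [R Z]] V] : (e→e), giving t.

t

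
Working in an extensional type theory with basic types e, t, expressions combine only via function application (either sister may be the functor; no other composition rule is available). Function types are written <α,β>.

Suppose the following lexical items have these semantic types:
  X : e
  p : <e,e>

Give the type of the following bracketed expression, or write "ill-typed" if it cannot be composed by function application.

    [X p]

[X p]: functor p : <e,e>, argument X : e; result e.

e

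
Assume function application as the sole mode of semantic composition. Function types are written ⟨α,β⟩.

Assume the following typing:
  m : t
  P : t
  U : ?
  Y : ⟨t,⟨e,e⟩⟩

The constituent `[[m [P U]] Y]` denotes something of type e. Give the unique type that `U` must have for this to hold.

⟨t,⟨t,⟨⟨t,⟨e,e⟩⟩,e⟩⟩⟩

[[m [P U]] Y] is required to be e. Y : ⟨t,⟨e,e⟩⟩ cannot yield e as functor, so [m [P U]] : ⟨⟨t,⟨e,e⟩⟩,e⟩.
[m [P U]] is required to be ⟨⟨t,⟨e,e⟩⟩,e⟩. m : t cannot yield ⟨⟨t,⟨e,e⟩⟩,e⟩ as functor, so [P U] : ⟨t,⟨⟨t,⟨e,e⟩⟩,e⟩⟩.
[P U] is required to be ⟨t,⟨⟨t,⟨e,e⟩⟩,e⟩⟩. P : t cannot yield ⟨t,⟨⟨t,⟨e,e⟩⟩,e⟩⟩ as functor, so U : ⟨t,⟨t,⟨⟨t,⟨e,e⟩⟩,e⟩⟩⟩.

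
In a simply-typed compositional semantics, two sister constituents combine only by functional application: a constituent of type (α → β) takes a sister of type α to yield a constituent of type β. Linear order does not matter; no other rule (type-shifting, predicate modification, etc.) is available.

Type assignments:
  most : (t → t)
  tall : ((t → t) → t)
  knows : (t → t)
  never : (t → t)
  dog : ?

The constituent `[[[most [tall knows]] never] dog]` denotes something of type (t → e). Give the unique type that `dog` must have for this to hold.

[[[most [tall knows]] never] dog] must have type (t → e). The sister [[most [tall knows]] never] has type t; that is not a function onto (t → e), so dog must be the functor, of type (t → (t → e)).

(t → (t → e))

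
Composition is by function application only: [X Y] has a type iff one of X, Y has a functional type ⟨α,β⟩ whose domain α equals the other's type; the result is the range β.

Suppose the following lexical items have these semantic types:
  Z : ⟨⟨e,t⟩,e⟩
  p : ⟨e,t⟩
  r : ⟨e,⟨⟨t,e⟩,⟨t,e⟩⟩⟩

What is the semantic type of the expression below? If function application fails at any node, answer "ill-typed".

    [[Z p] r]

⟨⟨t,e⟩,⟨t,e⟩⟩

[Z p]: ⟨⟨e,t⟩,e⟩ applied to ⟨e,t⟩ yields e.
[[Z p] r]: ⟨e,⟨⟨t,e⟩,⟨t,e⟩⟩⟩ applied to e yields ⟨⟨t,e⟩,⟨t,e⟩⟩.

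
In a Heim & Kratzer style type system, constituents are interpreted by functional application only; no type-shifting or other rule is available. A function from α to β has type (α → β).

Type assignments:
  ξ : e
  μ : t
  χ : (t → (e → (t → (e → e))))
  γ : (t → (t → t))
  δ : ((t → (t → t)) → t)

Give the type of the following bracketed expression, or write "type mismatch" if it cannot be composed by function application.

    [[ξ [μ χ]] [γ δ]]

(e → e)

[μ χ] — χ of type (t → (e → (t → (e → e)))) combines with μ of type t: type (e → (t → (e → e))).
[ξ [μ χ]] — [μ χ] of type (e → (t → (e → e))) combines with ξ of type e: type (t → (e → e)).
[γ δ] — δ of type ((t → (t → t)) → t) combines with γ of type (t → (t → t)): type t.
[[ξ [μ χ]] [γ δ]] — [ξ [μ χ]] of type (t → (e → e)) combines with [γ δ] of type t: type (e → e).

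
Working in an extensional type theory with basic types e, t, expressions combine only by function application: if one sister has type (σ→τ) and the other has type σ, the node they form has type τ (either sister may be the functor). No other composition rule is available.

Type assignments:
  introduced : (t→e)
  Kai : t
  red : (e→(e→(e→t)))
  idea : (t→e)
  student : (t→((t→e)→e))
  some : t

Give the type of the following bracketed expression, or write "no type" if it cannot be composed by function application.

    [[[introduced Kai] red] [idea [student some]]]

(e→t)

[introduced Kai]: functor introduced : (t→e), argument Kai : t; result e.
[[introduced Kai] red]: functor red : (e→(e→(e→t))), argument [introduced Kai] : e; result (e→(e→t)).
[student some]: functor student : (t→((t→e)→e)), argument some : t; result ((t→e)→e).
[idea [student some]]: functor [student some] : ((t→e)→e), argument idea : (t→e); result e.
[[[introduced Kai] red] [idea [student some]]]: functor [[introduced Kai] red] : (e→(e→t)), argument [idea [student some]] : e; result (e→t).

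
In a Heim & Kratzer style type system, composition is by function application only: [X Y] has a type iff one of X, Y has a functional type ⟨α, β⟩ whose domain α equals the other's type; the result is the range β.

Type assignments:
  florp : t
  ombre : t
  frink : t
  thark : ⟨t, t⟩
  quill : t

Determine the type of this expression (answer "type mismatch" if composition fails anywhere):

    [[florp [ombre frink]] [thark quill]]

type mismatch

[ombre frink]: t and t cannot combine by function application — type clash.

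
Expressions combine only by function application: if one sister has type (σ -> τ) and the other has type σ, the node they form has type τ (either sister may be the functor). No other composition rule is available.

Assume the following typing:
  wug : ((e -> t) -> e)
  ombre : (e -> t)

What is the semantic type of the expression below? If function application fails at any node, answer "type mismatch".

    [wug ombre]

e

[wug ombre] — wug of type ((e -> t) -> e) combines with ombre of type (e -> t): type e.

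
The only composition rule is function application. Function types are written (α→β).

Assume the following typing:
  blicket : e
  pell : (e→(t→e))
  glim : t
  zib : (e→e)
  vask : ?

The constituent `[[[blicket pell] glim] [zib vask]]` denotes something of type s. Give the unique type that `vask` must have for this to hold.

((e→e)→(e→s))

[[[blicket pell] glim] [zib vask]] is required to be s. [[blicket pell] glim] : e cannot yield s as functor, so [zib vask] : (e→s).
[zib vask] is required to be (e→s). zib : (e→e) cannot yield (e→s) as functor, so vask : ((e→e)→(e→s)).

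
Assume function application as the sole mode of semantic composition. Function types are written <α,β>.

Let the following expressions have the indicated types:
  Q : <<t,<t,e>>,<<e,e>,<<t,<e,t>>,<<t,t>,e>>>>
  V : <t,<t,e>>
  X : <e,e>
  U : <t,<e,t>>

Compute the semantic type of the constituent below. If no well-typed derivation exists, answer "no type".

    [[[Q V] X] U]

At [Q V], Q : <<t,<t,e>>,<<e,e>,<<t,<e,t>>,<<t,t>,e>>>> takes V : <t,<t,e>>, giving <<e,e>,<<t,<e,t>>,<<t,t>,e>>>.
At [[Q V] X], [Q V] : <<e,e>,<<t,<e,t>>,<<t,t>,e>>> takes X : <e,e>, giving <<t,<e,t>>,<<t,t>,e>>.
At [[[Q V] X] U], [[Q V] X] : <<t,<e,t>>,<<t,t>,e>> takes U : <t,<e,t>>, giving <<t,t>,e>.

<<t,t>,e>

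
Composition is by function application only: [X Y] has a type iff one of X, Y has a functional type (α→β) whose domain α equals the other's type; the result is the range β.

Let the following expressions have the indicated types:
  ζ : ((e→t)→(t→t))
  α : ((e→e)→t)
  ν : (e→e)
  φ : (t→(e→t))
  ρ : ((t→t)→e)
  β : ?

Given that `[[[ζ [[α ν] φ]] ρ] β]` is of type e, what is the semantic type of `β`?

[[[ζ [[α ν] φ]] ρ] β] must have type e. The sister [[ζ [[α ν] φ]] ρ] has type e; that is not a function onto e, so β must be the functor, of type (e→e).

(e→e)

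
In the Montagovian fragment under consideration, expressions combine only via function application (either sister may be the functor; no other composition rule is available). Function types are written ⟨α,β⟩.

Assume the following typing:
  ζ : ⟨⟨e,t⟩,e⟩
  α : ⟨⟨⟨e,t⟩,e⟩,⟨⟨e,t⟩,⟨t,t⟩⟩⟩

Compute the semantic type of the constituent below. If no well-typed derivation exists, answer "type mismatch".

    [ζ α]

⟨⟨e,t⟩,⟨t,t⟩⟩

[ζ α]: functor α : ⟨⟨⟨e,t⟩,e⟩,⟨⟨e,t⟩,⟨t,t⟩⟩⟩, argument ζ : ⟨⟨e,t⟩,e⟩; result ⟨⟨e,t⟩,⟨t,t⟩⟩.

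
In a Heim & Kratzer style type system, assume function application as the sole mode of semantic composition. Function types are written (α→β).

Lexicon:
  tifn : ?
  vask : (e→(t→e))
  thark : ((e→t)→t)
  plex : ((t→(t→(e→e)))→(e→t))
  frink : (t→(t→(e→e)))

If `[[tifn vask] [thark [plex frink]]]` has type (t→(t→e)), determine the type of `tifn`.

[[tifn vask] [thark [plex frink]]] must have type (t→(t→e)). The sister [thark [plex frink]] has type t; that is not a function onto (t→(t→e)), so [tifn vask] must be the functor, of type (t→(t→(t→e))).
[tifn vask] must have type (t→(t→(t→e))). The sister vask has type (e→(t→e)); that is not a function onto (t→(t→(t→e))), so tifn must be the functor, of type ((e→(t→e))→(t→(t→(t→e)))).

((e→(t→e))→(t→(t→(t→e))))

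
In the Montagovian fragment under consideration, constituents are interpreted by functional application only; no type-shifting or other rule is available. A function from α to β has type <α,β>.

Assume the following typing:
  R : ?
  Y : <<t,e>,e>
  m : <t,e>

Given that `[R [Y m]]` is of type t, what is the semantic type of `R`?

For [R [Y m]] to have type t with [Y m] of type e, R must be the function: R : <e,t>.

<e,t>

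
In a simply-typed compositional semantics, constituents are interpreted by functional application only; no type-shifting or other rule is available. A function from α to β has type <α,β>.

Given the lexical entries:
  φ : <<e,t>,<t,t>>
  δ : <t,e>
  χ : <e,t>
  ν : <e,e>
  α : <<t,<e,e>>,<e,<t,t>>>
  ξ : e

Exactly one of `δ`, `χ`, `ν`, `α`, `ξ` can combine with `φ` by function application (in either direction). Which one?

δ : <t,e> — does not combine with φ.
χ — combines: φ : <<e,t>,<t,t>> takes χ : <e,t> as argument, giving <t,t>.
ν : <e,e> — does not combine with φ.
α : <<t,<e,e>>,<e,<t,t>>> — does not combine with φ.
ξ : e — does not combine with φ.

χ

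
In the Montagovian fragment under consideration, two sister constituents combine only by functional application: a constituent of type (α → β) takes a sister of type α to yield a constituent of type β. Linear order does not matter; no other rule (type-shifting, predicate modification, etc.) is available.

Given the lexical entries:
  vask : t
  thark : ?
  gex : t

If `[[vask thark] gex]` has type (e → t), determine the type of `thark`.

[[vask thark] gex] is required to be (e → t). gex : t cannot yield (e → t) as functor, so [vask thark] : (t → (e → t)).
[vask thark] is required to be (t → (e → t)). vask : t cannot yield (t → (e → t)) as functor, so thark : (t → (t → (e → t))).

(t → (t → (e → t)))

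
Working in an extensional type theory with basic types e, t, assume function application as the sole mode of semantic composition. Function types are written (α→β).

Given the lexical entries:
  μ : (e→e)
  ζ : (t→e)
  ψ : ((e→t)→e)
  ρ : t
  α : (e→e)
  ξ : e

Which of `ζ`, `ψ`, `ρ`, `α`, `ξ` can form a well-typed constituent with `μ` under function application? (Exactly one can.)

ξ

ζ : (t→e) — μ needs e; ζ needs t; neither fits.
ψ : ((e→t)→e) — μ needs e; ψ needs (e→t); neither fits.
ρ : t — μ needs e; ρ needs nothing (atomic); neither fits.
α : (e→e) — μ needs e; α needs e; neither fits.
ξ — combines: μ : (e→e) takes ξ : e as argument, giving e.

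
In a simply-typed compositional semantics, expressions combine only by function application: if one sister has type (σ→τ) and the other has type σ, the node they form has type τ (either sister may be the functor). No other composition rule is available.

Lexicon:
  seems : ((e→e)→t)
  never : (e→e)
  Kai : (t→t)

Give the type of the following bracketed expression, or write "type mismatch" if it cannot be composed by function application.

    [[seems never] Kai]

t

At [seems never], seems : ((e→e)→t) takes never : (e→e), giving t.
At [[seems never] Kai], Kai : (t→t) takes [seems never] : t, giving t.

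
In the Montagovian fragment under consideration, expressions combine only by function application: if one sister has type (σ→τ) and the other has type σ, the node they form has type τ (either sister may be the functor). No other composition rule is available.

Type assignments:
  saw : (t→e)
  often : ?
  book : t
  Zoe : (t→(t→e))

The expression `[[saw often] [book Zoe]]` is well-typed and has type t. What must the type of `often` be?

((t→e)→((t→e)→t))

[[saw often] [book Zoe]] is required to be t. [book Zoe] : (t→e) cannot yield t as functor, so [saw often] : ((t→e)→t).
[saw often] is required to be ((t→e)→t). saw : (t→e) cannot yield ((t→e)→t) as functor, so often : ((t→e)→((t→e)→t)).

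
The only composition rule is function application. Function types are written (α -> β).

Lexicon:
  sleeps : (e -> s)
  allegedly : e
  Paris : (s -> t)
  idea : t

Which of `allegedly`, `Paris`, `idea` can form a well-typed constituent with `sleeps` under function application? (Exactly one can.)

allegedly

allegedly — combines: sleeps : (e -> s) takes allegedly : e as argument, giving s.
Paris : (s -> t) — does not combine with sleeps.
idea : t — does not combine with sleeps.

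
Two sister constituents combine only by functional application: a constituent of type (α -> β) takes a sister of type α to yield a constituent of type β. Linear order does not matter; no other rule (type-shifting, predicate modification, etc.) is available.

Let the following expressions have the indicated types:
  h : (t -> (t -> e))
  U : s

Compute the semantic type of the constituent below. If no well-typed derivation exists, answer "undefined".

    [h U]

undefined

At [h U]: neither (t -> (t -> e)) nor s can take the other as argument; the node is ill-typed.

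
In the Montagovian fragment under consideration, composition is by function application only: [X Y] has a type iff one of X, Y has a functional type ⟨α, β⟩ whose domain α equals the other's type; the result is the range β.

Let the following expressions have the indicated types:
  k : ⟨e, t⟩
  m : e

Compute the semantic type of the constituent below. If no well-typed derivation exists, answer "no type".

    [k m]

t

[k m] — k of type ⟨e, t⟩ combines with m of type e: type t.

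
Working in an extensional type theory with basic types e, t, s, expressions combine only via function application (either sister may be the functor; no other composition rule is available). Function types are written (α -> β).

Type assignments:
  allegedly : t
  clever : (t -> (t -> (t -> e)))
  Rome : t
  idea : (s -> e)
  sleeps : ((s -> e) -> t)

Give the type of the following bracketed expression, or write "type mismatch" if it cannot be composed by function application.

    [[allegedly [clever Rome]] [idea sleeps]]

e

[clever Rome]: (t -> (t -> (t -> e))) applied to t yields (t -> (t -> e)).
[allegedly [clever Rome]]: (t -> (t -> e)) applied to t yields (t -> e).
[idea sleeps]: ((s -> e) -> t) applied to (s -> e) yields t.
[[allegedly [clever Rome]] [idea sleeps]]: (t -> e) applied to t yields e.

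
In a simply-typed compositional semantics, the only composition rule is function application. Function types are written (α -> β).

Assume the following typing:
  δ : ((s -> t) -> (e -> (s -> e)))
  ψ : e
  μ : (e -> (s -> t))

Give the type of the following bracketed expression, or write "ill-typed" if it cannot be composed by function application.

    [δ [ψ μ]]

(e -> (s -> e))

[ψ μ]: (e -> (s -> t)) applied to e yields (s -> t).
[δ [ψ μ]]: ((s -> t) -> (e -> (s -> e))) applied to (s -> t) yields (e -> (s -> e)).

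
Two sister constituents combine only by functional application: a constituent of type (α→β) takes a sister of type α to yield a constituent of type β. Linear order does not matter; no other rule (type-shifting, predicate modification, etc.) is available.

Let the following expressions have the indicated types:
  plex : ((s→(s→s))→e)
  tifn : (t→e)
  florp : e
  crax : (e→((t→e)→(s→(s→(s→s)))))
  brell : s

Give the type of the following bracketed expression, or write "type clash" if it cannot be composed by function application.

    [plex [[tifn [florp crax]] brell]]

e

[florp crax]: crax is (e→((t→e)→(s→(s→(s→s))))), florp is e; result ((t→e)→(s→(s→(s→s)))).
[tifn [florp crax]]: [florp crax] is ((t→e)→(s→(s→(s→s)))), tifn is (t→e); result (s→(s→(s→s))).
[[tifn [florp crax]] brell]: [tifn [florp crax]] is (s→(s→(s→s))), brell is s; result (s→(s→s)).
[plex [[tifn [florp crax]] brell]]: plex is ((s→(s→s))→e), [[tifn [florp crax]] brell] is (s→(s→s)); result e.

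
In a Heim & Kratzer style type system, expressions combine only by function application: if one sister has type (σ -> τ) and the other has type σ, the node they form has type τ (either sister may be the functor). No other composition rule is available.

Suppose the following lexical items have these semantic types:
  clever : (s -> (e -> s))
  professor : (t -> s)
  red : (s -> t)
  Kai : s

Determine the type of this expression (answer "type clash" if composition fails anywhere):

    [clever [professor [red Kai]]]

At [red Kai], red : (s -> t) takes Kai : s, giving t.
At [professor [red Kai]], professor : (t -> s) takes [red Kai] : t, giving s.
At [clever [professor [red Kai]]], clever : (s -> (e -> s)) takes [professor [red Kai]] : s, giving (e -> s).

(e -> s)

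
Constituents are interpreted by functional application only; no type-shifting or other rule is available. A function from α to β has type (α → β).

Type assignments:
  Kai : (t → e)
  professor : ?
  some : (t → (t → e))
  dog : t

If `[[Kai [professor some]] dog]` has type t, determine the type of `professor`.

[[Kai [professor some]] dog] must have type t. The sister dog has type t; that is not a function onto t, so [Kai [professor some]] must be the functor, of type (t → t).
[Kai [professor some]] must have type (t → t). The sister Kai has type (t → e); that is not a function onto (t → t), so [professor some] must be the functor, of type ((t → e) → (t → t)).
[professor some] must have type ((t → e) → (t → t)). The sister some has type (t → (t → e)); that is not a function onto ((t → e) → (t → t)), so professor must be the functor, of type ((t → (t → e)) → ((t → e) → (t → t))).

((t → (t → e)) → ((t → e) → (t → t)))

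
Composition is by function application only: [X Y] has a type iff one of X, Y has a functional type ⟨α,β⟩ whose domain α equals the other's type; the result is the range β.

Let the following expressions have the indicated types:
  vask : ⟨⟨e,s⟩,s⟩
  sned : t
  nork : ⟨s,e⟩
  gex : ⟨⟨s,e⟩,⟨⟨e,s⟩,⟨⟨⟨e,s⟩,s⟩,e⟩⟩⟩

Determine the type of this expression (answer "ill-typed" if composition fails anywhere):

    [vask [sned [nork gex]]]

ill-typed

[nork gex]: gex is ⟨⟨s,e⟩,⟨⟨e,s⟩,⟨⟨⟨e,s⟩,s⟩,e⟩⟩⟩, nork is ⟨s,e⟩; result ⟨⟨e,s⟩,⟨⟨⟨e,s⟩,s⟩,e⟩⟩.
[sned [nork gex]]: t with ⟨⟨e,s⟩,⟨⟨⟨e,s⟩,s⟩,e⟩⟩ — neither is a function whose domain matches the other; composition fails here.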